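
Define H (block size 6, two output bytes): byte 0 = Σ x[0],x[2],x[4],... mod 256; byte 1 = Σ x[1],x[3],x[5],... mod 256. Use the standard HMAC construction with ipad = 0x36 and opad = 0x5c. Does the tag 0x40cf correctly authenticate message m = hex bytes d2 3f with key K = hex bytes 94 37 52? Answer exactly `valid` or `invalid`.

Key hex bytes 94 37 52 is 3 bytes ≤ B = 6; zero-pad to 6 bytes: K' = 94 37 52 00 00 00.
K' ⊕ ipad = a2 01 64 36 36 36; K' ⊕ opad = c8 6b 0e 5c 5c 5c.
Inner hash: even-index sum = 526 mod 256 = 14; odd-index sum = 172 mod 256 = 172 → 0e ac.
Outer hash (recomputed tag): even-index sum = 320 mod 256 = 64; odd-index sum = 463 mod 256 = 207 → 40 cf.
Recomputed tag = 40cf; claimed = 40cf → match.

valid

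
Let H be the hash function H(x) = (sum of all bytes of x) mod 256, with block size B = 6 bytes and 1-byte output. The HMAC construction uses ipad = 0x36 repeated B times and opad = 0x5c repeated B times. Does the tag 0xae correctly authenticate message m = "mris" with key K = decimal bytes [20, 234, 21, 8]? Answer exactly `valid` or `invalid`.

invalid

Key decimal bytes [20, 234, 21, 8] = 14 ea 15 08 is 4 bytes ≤ B = 6; zero-pad to 6 bytes: K' = 14 ea 15 08 00 00.
K' ⊕ ipad = 22 dc 23 3e 36 36; K' ⊕ opad = 48 b6 49 54 5c 5c.
Inner hash: sum = 34+220+35+62+54+54+109+114+105+115 = 902; mod 256 = 134 → 86.
Outer hash (recomputed tag): sum = 72+182+73+84+92+92+134 = 729; mod 256 = 217 → d9.
Recomputed tag = d9; claimed = ae → mismatch.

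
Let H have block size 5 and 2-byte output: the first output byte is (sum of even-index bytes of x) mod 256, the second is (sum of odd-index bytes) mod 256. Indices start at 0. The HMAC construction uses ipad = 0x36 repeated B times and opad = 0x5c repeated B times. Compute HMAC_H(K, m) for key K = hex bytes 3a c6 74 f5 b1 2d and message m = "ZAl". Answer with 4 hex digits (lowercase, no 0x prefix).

9526

Key hex bytes 3a c6 74 f5 b1 2d is 6 bytes > B = 5, so hash it first: H(key) = 5f e8, then zero-pad to 5 bytes: K' = 5f e8 00 00 00.
K' ⊕ ipad = 69 de 36 36 36.  K' ⊕ opad = 03 b4 5c 5c 5c.
Inner input = (K'⊕ipad) ∥ m = 69 de 36 36 36 ∥ 5a 41 6c.
Inner hash: even-index sum = 278 mod 256 = 22; odd-index sum = 474 mod 256 = 218 → 16 da.
Outer input = (K'⊕opad) ∥ inner = 03 b4 5c 5c 5c ∥ 16 da.
Outer hash (tag): even-index sum = 405 mod 256 = 149; odd-index sum = 294 mod 256 = 38 → 95 26.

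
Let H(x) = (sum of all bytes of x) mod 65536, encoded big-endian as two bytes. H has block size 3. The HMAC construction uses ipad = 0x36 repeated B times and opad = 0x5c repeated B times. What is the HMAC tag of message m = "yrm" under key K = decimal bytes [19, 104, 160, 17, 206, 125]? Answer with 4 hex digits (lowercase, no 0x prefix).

Key decimal bytes [19, 104, 160, 17, 206, 125] = 13 68 a0 11 ce 7d is 6 bytes > B = 3, so hash it first: H(key) = 02 77, then zero-pad to 3 bytes: K' = 02 77 00.
K' ⊕ ipad = 34 41 36.  K' ⊕ opad = 5e 2b 5c.
Inner input = (K'⊕ipad) ∥ m = 34 41 36 ∥ 79 72 6d.
Inner hash: sum = 52+65+54+121+114+109 = 515 → 02 03.
Outer input = (K'⊕opad) ∥ inner = 5e 2b 5c ∥ 02 03.
Outer hash (tag): sum = 94+43+92+2+3 = 234 → 00 ea.

00ea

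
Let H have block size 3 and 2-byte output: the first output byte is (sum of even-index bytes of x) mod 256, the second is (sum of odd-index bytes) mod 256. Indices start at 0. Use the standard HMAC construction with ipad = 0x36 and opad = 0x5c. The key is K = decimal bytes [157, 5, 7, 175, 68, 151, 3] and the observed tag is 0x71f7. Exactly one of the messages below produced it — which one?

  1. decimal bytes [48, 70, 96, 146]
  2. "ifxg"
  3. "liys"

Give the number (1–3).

Key decimal bytes [157, 5, 7, 175, 68, 151, 3] = 9d 05 07 af 44 97 03 is 7 bytes > B = 3, so hash it first: H(key) = eb 4b, then zero-pad to 3 bytes: K' = eb 4b 00.
K' ⊕ ipad = dd 7d 36; K' ⊕ opad = b7 17 5c.
m1: inner = H(dd 7d 36 30 46 60 92) = eb 0d; tag = H(b7 17 5c eb 0d) = 2002
m2: inner = H(dd 7d 36 69 66 78 67) = e0 5e; tag = H(b7 17 5c e0 5e) = 71f7 ← matches
m3: inner = H(dd 7d 36 6c 69 79 73) = ef 62; tag = H(b7 17 5c ef 62) = 7506

2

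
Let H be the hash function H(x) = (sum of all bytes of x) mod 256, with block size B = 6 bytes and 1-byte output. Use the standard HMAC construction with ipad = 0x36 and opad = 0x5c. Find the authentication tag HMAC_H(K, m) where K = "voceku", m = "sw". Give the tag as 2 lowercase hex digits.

00

Key "voceku" = 76 6f 63 65 6b 75 is exactly B = 6 bytes: K' = 76 6f 63 65 6b 75.
K' ⊕ ipad = 40 59 55 53 5d 43.  K' ⊕ opad = 2a 33 3f 39 37 29.
Inner input = (K'⊕ipad) ∥ m = 40 59 55 53 5d 43 ∥ 73 77.
Inner hash: sum = 64+89+85+83+93+67+115+119 = 715; mod 256 = 203 → cb.
Outer input = (K'⊕opad) ∥ inner = 2a 33 3f 39 37 29 ∥ cb.
Outer hash (tag): sum = 42+51+63+57+55+41+203 = 512; mod 256 = 0 → 00.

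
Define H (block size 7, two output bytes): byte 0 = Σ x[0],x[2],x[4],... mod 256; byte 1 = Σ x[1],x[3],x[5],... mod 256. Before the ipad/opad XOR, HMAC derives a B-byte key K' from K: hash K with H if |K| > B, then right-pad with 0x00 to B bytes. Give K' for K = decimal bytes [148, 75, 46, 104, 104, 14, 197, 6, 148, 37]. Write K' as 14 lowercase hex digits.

83ec0000000000

|K| = 10 > B = 7, so first hash the key.
H(K): even-index sum = 643 mod 256 = 131; odd-index sum = 236 mod 256 = 236 → 83 ec.
Zero-pad H(K) = 83 ec to 7 bytes: K' = 83 ec 00 00 00 00 00.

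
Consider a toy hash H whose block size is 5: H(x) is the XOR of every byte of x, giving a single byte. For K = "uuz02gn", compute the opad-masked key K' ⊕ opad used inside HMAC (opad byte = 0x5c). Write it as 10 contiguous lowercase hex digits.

2d5c5c5c5c

Key "uuz02gn" = 75 75 7a 30 32 67 6e is 7 bytes > B = 5, so hash it first: H(key) = 71, then zero-pad to 5 bytes: K' = 71 00 00 00 00.
XOR each byte with 0x5c: 71⊕5c=2d, 00⊕5c=5c, 00⊕5c=5c, 00⊕5c=5c, 00⊕5c=5c.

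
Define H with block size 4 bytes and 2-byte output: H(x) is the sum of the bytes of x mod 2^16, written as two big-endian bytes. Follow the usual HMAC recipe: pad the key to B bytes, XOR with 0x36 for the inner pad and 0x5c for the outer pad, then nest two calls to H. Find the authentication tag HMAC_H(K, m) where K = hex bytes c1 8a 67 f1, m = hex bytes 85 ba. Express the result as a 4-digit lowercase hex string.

0269

Key hex bytes c1 8a 67 f1 is exactly B = 4 bytes: K' = c1 8a 67 f1.
K' ⊕ ipad = f7 bc 51 c7.  K' ⊕ opad = 9d d6 3b ad.
Inner input = (K'⊕ipad) ∥ m = f7 bc 51 c7 ∥ 85 ba.
Inner hash: sum = 247+188+81+199+133+186 = 1034 → 04 0a.
Outer input = (K'⊕opad) ∥ inner = 9d d6 3b ad ∥ 04 0a.
Outer hash (tag): sum = 157+214+59+173+4+10 = 617 → 02 69.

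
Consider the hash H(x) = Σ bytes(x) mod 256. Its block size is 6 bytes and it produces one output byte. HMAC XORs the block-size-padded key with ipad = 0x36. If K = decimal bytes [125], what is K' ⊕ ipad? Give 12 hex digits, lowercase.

Key decimal bytes [125] = 7d is 1 byte ≤ B = 6; zero-pad to 6 bytes: K' = 7d 00 00 00 00 00.
XOR each byte with 0x36: 7d⊕36=4b, 00⊕36=36, 00⊕36=36, 00⊕36=36, 00⊕36=36, 00⊕36=36.

4b3636363636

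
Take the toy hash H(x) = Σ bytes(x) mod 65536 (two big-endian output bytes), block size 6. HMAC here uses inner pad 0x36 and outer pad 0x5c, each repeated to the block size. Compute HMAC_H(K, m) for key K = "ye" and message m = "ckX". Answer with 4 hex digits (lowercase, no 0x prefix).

0270

Key "ye" = 79 65 is 2 bytes ≤ B = 6; zero-pad to 6 bytes: K' = 79 65 00 00 00 00.
K' ⊕ ipad = 4f 53 36 36 36 36.  K' ⊕ opad = 25 39 5c 5c 5c 5c.
Inner input = (K'⊕ipad) ∥ m = 4f 53 36 36 36 36 ∥ 63 6b 58.
Inner hash: sum = 79+83+54+54+54+54+99+107+88 = 672 → 02 a0.
Outer input = (K'⊕opad) ∥ inner = 25 39 5c 5c 5c 5c ∥ 02 a0.
Outer hash (tag): sum = 37+57+92+92+92+92+2+160 = 624 → 02 70.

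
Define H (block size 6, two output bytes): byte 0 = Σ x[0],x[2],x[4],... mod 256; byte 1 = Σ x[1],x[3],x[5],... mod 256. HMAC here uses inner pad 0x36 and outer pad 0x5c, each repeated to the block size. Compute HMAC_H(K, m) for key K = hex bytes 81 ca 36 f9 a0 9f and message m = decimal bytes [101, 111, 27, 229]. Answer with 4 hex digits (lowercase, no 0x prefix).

Key hex bytes 81 ca 36 f9 a0 9f is exactly B = 6 bytes: K' = 81 ca 36 f9 a0 9f.
K' ⊕ ipad = b7 fc 00 cf 96 a9.  K' ⊕ opad = dd 96 6a a5 fc c3.
Inner input = (K'⊕ipad) ∥ m = b7 fc 00 cf 96 a9 ∥ 65 6f 1b e5.
Inner hash: even-index sum = 461 mod 256 = 205; odd-index sum = 968 mod 256 = 200 → cd c8.
Outer input = (K'⊕opad) ∥ inner = dd 96 6a a5 fc c3 ∥ cd c8.
Outer hash (tag): even-index sum = 784 mod 256 = 16; odd-index sum = 710 mod 256 = 198 → 10 c6.

10c6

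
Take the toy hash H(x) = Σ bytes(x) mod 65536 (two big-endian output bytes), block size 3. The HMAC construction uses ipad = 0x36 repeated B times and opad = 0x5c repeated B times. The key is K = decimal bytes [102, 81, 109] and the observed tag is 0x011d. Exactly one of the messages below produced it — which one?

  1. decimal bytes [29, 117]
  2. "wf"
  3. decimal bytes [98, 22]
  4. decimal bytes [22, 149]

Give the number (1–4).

1

Key decimal bytes [102, 81, 109] = 66 51 6d is exactly B = 3 bytes: K' = 66 51 6d.
K' ⊕ ipad = 50 67 5b; K' ⊕ opad = 3a 0d 31.
m1: inner = H(50 67 5b 1d 75) = 01 a4; tag = H(3a 0d 31 01 a4) = 011d ← matches
m2: inner = H(50 67 5b 77 66) = 01 ef; tag = H(3a 0d 31 01 ef) = 0168
m3: inner = H(50 67 5b 62 16) = 01 8a; tag = H(3a 0d 31 01 8a) = 0103
m4: inner = H(50 67 5b 16 95) = 01 bd; tag = H(3a 0d 31 01 bd) = 0136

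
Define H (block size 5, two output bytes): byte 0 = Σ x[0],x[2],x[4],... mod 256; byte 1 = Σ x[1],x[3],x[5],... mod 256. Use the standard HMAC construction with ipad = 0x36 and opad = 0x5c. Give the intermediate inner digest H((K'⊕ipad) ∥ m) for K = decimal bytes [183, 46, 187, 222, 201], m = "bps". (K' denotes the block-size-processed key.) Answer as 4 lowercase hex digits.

Key decimal bytes [183, 46, 187, 222, 201] = b7 2e bb de c9 is exactly B = 5 bytes: K' = b7 2e bb de c9.
K' ⊕ ipad = 81 18 8d e8 ff.
Inner input = 81 18 8d e8 ff ∥ 62 70 73.
Inner hash: even-index sum = 637 mod 256 = 125; odd-index sum = 469 mod 256 = 213 → 7d d5.

7dd5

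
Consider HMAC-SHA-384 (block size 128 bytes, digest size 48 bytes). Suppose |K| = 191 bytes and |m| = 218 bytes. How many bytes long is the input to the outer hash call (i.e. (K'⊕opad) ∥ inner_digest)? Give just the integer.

176

Key is 191 > 128 bytes, so it is hashed to 48 bytes then zero-padded to 128: |K'| = 128.
Outer input = (K'⊕opad) ∥ H(inner) → 128 + 48 = 176 bytes.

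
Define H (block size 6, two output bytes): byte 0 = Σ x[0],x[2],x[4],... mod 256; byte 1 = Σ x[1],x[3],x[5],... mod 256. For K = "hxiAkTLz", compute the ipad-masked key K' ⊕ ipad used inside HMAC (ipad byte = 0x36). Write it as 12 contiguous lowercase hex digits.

beb136363636

Key "hxiAkTLz" = 68 78 69 41 6b 54 4c 7a is 8 bytes > B = 6, so hash it first: H(key) = 88 87, then zero-pad to 6 bytes: K' = 88 87 00 00 00 00.
XOR each byte with 0x36: 88⊕36=be, 87⊕36=b1, 00⊕36=36, 00⊕36=36, 00⊕36=36, 00⊕36=36.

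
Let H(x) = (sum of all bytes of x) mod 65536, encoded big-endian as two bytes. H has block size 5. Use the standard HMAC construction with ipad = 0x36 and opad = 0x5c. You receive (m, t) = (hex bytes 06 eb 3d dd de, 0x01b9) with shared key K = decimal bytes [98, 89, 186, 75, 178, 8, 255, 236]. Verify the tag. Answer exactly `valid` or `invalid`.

valid

Key decimal bytes [98, 89, 186, 75, 178, 8, 255, 236] = 62 59 ba 4b b2 08 ff ec is 8 bytes > B = 5, so hash it first: H(key) = 04 65, then zero-pad to 5 bytes: K' = 04 65 00 00 00.
K' ⊕ ipad = 32 53 36 36 36; K' ⊕ opad = 58 39 5c 5c 5c.
Inner hash: sum = 50+83+54+54+54+6+235+61+221+222 = 1040 → 04 10.
Outer hash (recomputed tag): sum = 88+57+92+92+92+4+16 = 441 → 01 b9.
Recomputed tag = 01b9; claimed = 01b9 → match.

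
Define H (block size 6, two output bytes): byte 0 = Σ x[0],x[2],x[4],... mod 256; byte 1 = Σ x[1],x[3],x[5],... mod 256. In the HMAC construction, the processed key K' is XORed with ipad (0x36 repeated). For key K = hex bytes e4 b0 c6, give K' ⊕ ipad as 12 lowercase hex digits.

Key hex bytes e4 b0 c6 is 3 bytes ≤ B = 6; zero-pad to 6 bytes: K' = e4 b0 c6 00 00 00.
XOR each byte with 0x36: e4⊕36=d2, b0⊕36=86, c6⊕36=f0, 00⊕36=36, 00⊕36=36, 00⊕36=36.

d286f0363636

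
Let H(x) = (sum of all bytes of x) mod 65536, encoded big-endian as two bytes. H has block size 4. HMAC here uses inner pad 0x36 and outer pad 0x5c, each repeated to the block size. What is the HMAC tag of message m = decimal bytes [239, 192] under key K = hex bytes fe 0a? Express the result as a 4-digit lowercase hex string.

01d2

Key hex bytes fe 0a is 2 bytes ≤ B = 4; zero-pad to 4 bytes: K' = fe 0a 00 00.
K' ⊕ ipad = c8 3c 36 36.  K' ⊕ opad = a2 56 5c 5c.
Inner input = (K'⊕ipad) ∥ m = c8 3c 36 36 ∥ ef c0.
Inner hash: sum = 200+60+54+54+239+192 = 799 → 03 1f.
Outer input = (K'⊕opad) ∥ inner = a2 56 5c 5c ∥ 03 1f.
Outer hash (tag): sum = 162+86+92+92+3+31 = 466 → 01 d2.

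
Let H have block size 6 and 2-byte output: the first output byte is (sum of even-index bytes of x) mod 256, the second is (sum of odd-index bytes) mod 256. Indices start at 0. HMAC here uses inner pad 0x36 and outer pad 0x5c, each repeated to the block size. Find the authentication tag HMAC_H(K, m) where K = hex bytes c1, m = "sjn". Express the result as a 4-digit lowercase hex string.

Key hex bytes c1 is 1 byte ≤ B = 6; zero-pad to 6 bytes: K' = c1 00 00 00 00 00.
K' ⊕ ipad = f7 36 36 36 36 36.  K' ⊕ opad = 9d 5c 5c 5c 5c 5c.
Inner input = (K'⊕ipad) ∥ m = f7 36 36 36 36 36 ∥ 73 6a 6e.
Inner hash: even-index sum = 580 mod 256 = 68; odd-index sum = 268 mod 256 = 12 → 44 0c.
Outer input = (K'⊕opad) ∥ inner = 9d 5c 5c 5c 5c 5c ∥ 44 0c.
Outer hash (tag): even-index sum = 409 mod 256 = 153; odd-index sum = 288 mod 256 = 32 → 99 20.

9920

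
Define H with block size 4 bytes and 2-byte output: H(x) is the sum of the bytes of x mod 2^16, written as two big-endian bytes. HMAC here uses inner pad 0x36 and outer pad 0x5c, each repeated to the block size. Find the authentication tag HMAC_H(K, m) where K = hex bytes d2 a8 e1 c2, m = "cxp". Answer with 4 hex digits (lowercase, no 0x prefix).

0379

Key hex bytes d2 a8 e1 c2 is exactly B = 4 bytes: K' = d2 a8 e1 c2.
K' ⊕ ipad = e4 9e d7 f4.  K' ⊕ opad = 8e f4 bd 9e.
Inner input = (K'⊕ipad) ∥ m = e4 9e d7 f4 ∥ 63 78 70.
Inner hash: sum = 228+158+215+244+99+120+112 = 1176 → 04 98.
Outer input = (K'⊕opad) ∥ inner = 8e f4 bd 9e ∥ 04 98.
Outer hash (tag): sum = 142+244+189+158+4+152 = 889 → 03 79.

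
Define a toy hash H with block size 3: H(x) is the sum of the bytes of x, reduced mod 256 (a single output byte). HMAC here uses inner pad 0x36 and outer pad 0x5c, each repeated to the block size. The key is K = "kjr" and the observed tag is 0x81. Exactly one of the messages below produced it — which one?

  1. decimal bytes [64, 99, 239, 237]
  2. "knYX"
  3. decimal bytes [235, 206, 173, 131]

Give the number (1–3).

Key "kjr" = 6b 6a 72 is exactly B = 3 bytes: K' = 6b 6a 72.
K' ⊕ ipad = 5d 5c 44; K' ⊕ opad = 37 36 2e.
m1: inner = H(5d 5c 44 40 63 ef ed) = 7c; tag = H(37 36 2e 7c) = 17
m2: inner = H(5d 5c 44 6b 6e 59 58) = 87; tag = H(37 36 2e 87) = 22
m3: inner = H(5d 5c 44 eb ce ad 83) = e6; tag = H(37 36 2e e6) = 81 ← matches

3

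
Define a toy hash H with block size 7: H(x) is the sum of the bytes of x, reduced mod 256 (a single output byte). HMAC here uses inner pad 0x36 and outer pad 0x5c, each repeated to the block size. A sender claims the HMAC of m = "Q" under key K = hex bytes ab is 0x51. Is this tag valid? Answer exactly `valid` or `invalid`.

Key hex bytes ab is 1 byte ≤ B = 7; zero-pad to 7 bytes: K' = ab 00 00 00 00 00 00.
K' ⊕ ipad = 9d 36 36 36 36 36 36; K' ⊕ opad = f7 5c 5c 5c 5c 5c 5c.
Inner hash: sum = 157+54+54+54+54+54+54+81 = 562; mod 256 = 50 → 32.
Outer hash (recomputed tag): sum = 247+92+92+92+92+92+92+50 = 849; mod 256 = 81 → 51.
Recomputed tag = 51; claimed = 51 → match.

valid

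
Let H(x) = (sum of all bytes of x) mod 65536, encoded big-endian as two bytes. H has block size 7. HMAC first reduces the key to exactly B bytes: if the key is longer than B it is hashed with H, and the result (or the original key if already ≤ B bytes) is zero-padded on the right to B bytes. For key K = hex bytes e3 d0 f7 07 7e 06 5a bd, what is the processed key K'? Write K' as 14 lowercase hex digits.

044c0000000000

|K| = 8 > B = 7, so first hash the key.
H(K): sum = 227+208+247+7+126+6+90+189 = 1100 → 04 4c.
Zero-pad H(K) = 04 4c to 7 bytes: K' = 04 4c 00 00 00 00 00.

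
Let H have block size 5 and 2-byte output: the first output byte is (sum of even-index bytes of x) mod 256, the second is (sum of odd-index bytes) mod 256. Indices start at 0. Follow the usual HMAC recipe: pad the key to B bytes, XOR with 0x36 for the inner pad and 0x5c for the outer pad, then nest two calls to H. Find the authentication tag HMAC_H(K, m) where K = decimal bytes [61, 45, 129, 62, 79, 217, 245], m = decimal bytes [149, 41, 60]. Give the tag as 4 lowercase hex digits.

Key decimal bytes [61, 45, 129, 62, 79, 217, 245] = 3d 2d 81 3e 4f d9 f5 is 7 bytes > B = 5, so hash it first: H(key) = 02 44, then zero-pad to 5 bytes: K' = 02 44 00 00 00.
K' ⊕ ipad = 34 72 36 36 36.  K' ⊕ opad = 5e 18 5c 5c 5c.
Inner input = (K'⊕ipad) ∥ m = 34 72 36 36 36 ∥ 95 29 3c.
Inner hash: even-index sum = 201 mod 256 = 201; odd-index sum = 377 mod 256 = 121 → c9 79.
Outer input = (K'⊕opad) ∥ inner = 5e 18 5c 5c 5c ∥ c9 79.
Outer hash (tag): even-index sum = 399 mod 256 = 143; odd-index sum = 317 mod 256 = 61 → 8f 3d.

8f3d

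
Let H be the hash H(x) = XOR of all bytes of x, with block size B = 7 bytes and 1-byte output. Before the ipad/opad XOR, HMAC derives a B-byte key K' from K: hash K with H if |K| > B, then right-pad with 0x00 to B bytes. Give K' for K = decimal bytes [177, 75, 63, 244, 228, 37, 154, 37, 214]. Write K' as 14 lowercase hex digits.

99000000000000

|K| = 9 > B = 7, so first hash the key.
H(K): XOR b1⊕4b⊕3f⊕f4⊕e4⊕25⊕9a⊕25⊕d6 = 99.
Zero-pad H(K) = 99 to 7 bytes: K' = 99 00 00 00 00 00 00.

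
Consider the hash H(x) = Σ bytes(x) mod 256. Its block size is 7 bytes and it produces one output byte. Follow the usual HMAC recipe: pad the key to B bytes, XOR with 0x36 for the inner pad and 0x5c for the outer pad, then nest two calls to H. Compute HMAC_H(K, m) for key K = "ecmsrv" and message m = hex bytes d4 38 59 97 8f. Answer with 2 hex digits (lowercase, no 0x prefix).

19

Key "ecmsrv" = 65 63 6d 73 72 76 is 6 bytes ≤ B = 7; zero-pad to 7 bytes: K' = 65 63 6d 73 72 76 00.
K' ⊕ ipad = 53 55 5b 45 44 40 36.  K' ⊕ opad = 39 3f 31 2f 2e 2a 5c.
Inner input = (K'⊕ipad) ∥ m = 53 55 5b 45 44 40 36 ∥ d4 38 59 97 8f.
Inner hash: sum = 83+85+91+69+68+64+54+212+56+89+151+143 = 1165; mod 256 = 141 → 8d.
Outer input = (K'⊕opad) ∥ inner = 39 3f 31 2f 2e 2a 5c ∥ 8d.
Outer hash (tag): sum = 57+63+49+47+46+42+92+141 = 537; mod 256 = 25 → 19.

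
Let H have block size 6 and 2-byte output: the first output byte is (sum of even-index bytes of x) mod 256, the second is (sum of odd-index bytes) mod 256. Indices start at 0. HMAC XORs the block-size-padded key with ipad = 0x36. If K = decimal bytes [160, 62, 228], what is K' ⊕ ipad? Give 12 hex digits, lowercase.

9608d2363636

Key decimal bytes [160, 62, 228] = a0 3e e4 is 3 bytes ≤ B = 6; zero-pad to 6 bytes: K' = a0 3e e4 00 00 00.
XOR each byte with 0x36: a0⊕36=96, 3e⊕36=08, e4⊕36=d2, 00⊕36=36, 00⊕36=36, 00⊕36=36.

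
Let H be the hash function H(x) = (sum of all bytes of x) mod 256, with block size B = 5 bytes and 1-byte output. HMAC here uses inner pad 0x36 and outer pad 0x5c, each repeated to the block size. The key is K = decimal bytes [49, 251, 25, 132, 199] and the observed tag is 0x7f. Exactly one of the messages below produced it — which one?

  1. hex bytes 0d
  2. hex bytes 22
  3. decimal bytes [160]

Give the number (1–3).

Key decimal bytes [49, 251, 25, 132, 199] = 31 fb 19 84 c7 is exactly B = 5 bytes: K' = 31 fb 19 84 c7.
K' ⊕ ipad = 07 cd 2f b2 f1; K' ⊕ opad = 6d a7 45 d8 9b.
m1: inner = H(07 cd 2f b2 f1 0d) = b3; tag = H(6d a7 45 d8 9b b3) = 7f ← matches
m2: inner = H(07 cd 2f b2 f1 22) = c8; tag = H(6d a7 45 d8 9b c8) = 94
m3: inner = H(07 cd 2f b2 f1 a0) = 46; tag = H(6d a7 45 d8 9b 46) = 12

1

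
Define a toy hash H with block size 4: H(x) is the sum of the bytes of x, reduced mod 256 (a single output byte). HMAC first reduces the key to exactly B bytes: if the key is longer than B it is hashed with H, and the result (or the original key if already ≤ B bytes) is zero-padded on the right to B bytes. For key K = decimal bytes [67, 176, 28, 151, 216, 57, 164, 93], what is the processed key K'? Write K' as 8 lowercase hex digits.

|K| = 8 > B = 4, so first hash the key.
H(K): sum = 67+176+28+151+216+57+164+93 = 952; mod 256 = 184 → b8.
Zero-pad H(K) = b8 to 4 bytes: K' = b8 00 00 00.

b8000000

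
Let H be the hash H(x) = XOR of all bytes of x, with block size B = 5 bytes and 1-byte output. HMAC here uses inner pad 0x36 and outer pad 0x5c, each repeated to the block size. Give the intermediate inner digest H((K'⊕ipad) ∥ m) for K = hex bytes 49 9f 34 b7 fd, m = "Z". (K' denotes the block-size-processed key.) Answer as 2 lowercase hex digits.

c4

Key hex bytes 49 9f 34 b7 fd is exactly B = 5 bytes: K' = 49 9f 34 b7 fd.
K' ⊕ ipad = 7f a9 02 81 cb.
Inner input = 7f a9 02 81 cb ∥ 5a.
Inner hash: XOR 7f⊕a9⊕02⊕81⊕cb⊕5a = c4.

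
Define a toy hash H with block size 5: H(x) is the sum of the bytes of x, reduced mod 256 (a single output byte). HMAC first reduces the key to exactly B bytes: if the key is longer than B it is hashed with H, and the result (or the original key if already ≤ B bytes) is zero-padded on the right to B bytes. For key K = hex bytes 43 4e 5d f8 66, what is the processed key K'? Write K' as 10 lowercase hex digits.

434e5df866

Key hex bytes 43 4e 5d f8 66 is exactly B = 5 bytes: K' = 43 4e 5d f8 66.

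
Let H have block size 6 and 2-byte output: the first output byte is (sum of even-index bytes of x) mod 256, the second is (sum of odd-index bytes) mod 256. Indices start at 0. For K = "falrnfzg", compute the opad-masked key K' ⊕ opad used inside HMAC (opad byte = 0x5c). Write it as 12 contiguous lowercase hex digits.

Key "falrnfzg" = 66 61 6c 72 6e 66 7a 67 is 8 bytes > B = 6, so hash it first: H(key) = ba a0, then zero-pad to 6 bytes: K' = ba a0 00 00 00 00.
XOR each byte with 0x5c: ba⊕5c=e6, a0⊕5c=fc, 00⊕5c=5c, 00⊕5c=5c, 00⊕5c=5c, 00⊕5c=5c.

e6fc5c5c5c5c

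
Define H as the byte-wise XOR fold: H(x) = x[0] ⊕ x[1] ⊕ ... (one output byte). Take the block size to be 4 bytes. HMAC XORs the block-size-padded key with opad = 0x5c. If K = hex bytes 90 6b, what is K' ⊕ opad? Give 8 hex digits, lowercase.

cc375c5c

Key hex bytes 90 6b is 2 bytes ≤ B = 4; zero-pad to 4 bytes: K' = 90 6b 00 00.
XOR each byte with 0x5c: 90⊕5c=cc, 6b⊕5c=37, 00⊕5c=5c, 00⊕5c=5c.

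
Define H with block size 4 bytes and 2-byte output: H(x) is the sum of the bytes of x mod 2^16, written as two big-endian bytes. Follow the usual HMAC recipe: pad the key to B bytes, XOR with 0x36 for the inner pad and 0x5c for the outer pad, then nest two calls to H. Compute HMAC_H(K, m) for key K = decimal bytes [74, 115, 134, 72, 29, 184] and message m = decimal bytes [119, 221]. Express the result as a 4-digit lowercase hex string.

Key decimal bytes [74, 115, 134, 72, 29, 184] = 4a 73 86 48 1d b8 is 6 bytes > B = 4, so hash it first: H(key) = 02 60, then zero-pad to 4 bytes: K' = 02 60 00 00.
K' ⊕ ipad = 34 56 36 36.  K' ⊕ opad = 5e 3c 5c 5c.
Inner input = (K'⊕ipad) ∥ m = 34 56 36 36 ∥ 77 dd.
Inner hash: sum = 52+86+54+54+119+221 = 586 → 02 4a.
Outer input = (K'⊕opad) ∥ inner = 5e 3c 5c 5c ∥ 02 4a.
Outer hash (tag): sum = 94+60+92+92+2+74 = 414 → 01 9e.

019e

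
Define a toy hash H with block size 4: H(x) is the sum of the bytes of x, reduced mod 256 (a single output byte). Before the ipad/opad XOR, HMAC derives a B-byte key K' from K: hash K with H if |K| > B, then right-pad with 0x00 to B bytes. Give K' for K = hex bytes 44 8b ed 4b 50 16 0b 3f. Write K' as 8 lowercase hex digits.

|K| = 8 > B = 4, so first hash the key.
H(K): sum = 68+139+237+75+80+22+11+63 = 695; mod 256 = 183 → b7.
Zero-pad H(K) = b7 to 4 bytes: K' = b7 00 00 00.

b7000000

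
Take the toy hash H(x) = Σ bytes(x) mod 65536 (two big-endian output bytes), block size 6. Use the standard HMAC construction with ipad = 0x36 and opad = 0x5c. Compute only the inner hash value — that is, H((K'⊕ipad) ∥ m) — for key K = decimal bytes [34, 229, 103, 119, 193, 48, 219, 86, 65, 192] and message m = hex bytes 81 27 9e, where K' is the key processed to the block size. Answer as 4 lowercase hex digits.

028f

Key decimal bytes [34, 229, 103, 119, 193, 48, 219, 86, 65, 192] = 22 e5 67 77 c1 30 db 56 41 c0 is 10 bytes > B = 6, so hash it first: H(key) = 05 08, then zero-pad to 6 bytes: K' = 05 08 00 00 00 00.
K' ⊕ ipad = 33 3e 36 36 36 36.
Inner input = 33 3e 36 36 36 36 ∥ 81 27 9e.
Inner hash: sum = 51+62+54+54+54+54+129+39+158 = 655 → 02 8f.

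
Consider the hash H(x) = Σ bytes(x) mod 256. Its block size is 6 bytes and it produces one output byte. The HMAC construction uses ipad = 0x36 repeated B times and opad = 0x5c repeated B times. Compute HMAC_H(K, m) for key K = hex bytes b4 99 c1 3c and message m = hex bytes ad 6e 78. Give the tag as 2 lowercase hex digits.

93

Key hex bytes b4 99 c1 3c is 4 bytes ≤ B = 6; zero-pad to 6 bytes: K' = b4 99 c1 3c 00 00.
K' ⊕ ipad = 82 af f7 0a 36 36.  K' ⊕ opad = e8 c5 9d 60 5c 5c.
Inner input = (K'⊕ipad) ∥ m = 82 af f7 0a 36 36 ∥ ad 6e 78.
Inner hash: sum = 130+175+247+10+54+54+173+110+120 = 1073; mod 256 = 49 → 31.
Outer input = (K'⊕opad) ∥ inner = e8 c5 9d 60 5c 5c ∥ 31.
Outer hash (tag): sum = 232+197+157+96+92+92+49 = 915; mod 256 = 147 → 93.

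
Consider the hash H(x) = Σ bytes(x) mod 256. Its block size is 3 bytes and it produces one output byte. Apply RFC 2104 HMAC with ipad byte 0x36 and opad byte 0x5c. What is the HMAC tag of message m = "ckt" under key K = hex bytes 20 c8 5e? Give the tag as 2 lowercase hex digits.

Key hex bytes 20 c8 5e is exactly B = 3 bytes: K' = 20 c8 5e.
K' ⊕ ipad = 16 fe 68.  K' ⊕ opad = 7c 94 02.
Inner input = (K'⊕ipad) ∥ m = 16 fe 68 ∥ 63 6b 74.
Inner hash: sum = 22+254+104+99+107+116 = 702; mod 256 = 190 → be.
Outer input = (K'⊕opad) ∥ inner = 7c 94 02 ∥ be.
Outer hash (tag): sum = 124+148+2+190 = 464; mod 256 = 208 → d0.

d0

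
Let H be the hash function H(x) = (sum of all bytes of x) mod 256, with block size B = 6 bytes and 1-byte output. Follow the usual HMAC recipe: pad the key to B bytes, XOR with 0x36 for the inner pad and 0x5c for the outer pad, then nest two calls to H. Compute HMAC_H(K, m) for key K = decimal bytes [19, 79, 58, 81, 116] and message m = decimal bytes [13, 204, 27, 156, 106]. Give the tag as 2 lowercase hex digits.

Key decimal bytes [19, 79, 58, 81, 116] = 13 4f 3a 51 74 is 5 bytes ≤ B = 6; zero-pad to 6 bytes: K' = 13 4f 3a 51 74 00.
K' ⊕ ipad = 25 79 0c 67 42 36.  K' ⊕ opad = 4f 13 66 0d 28 5c.
Inner input = (K'⊕ipad) ∥ m = 25 79 0c 67 42 36 ∥ 0d cc 1b 9c 6a.
Inner hash: sum = 37+121+12+103+66+54+13+204+27+156+106 = 899; mod 256 = 131 → 83.
Outer input = (K'⊕opad) ∥ inner = 4f 13 66 0d 28 5c ∥ 83.
Outer hash (tag): sum = 79+19+102+13+40+92+131 = 476; mod 256 = 220 → dc.

dc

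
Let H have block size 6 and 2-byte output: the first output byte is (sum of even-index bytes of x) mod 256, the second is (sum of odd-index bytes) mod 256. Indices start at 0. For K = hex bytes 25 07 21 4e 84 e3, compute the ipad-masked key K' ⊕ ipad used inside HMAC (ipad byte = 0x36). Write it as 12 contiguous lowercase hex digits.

Key hex bytes 25 07 21 4e 84 e3 is exactly B = 6 bytes: K' = 25 07 21 4e 84 e3.
XOR each byte with 0x36: 25⊕36=13, 07⊕36=31, 21⊕36=17, 4e⊕36=78, 84⊕36=b2, e3⊕36=d5.

13311778b2d5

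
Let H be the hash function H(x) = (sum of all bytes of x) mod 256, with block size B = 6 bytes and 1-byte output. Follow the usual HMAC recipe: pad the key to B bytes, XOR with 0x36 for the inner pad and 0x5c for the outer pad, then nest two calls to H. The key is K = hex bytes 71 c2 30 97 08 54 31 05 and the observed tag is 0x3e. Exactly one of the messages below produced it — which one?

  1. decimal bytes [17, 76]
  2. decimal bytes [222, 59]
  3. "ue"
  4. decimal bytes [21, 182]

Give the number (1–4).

Key hex bytes 71 c2 30 97 08 54 31 05 is 8 bytes > B = 6, so hash it first: H(key) = 8c, then zero-pad to 6 bytes: K' = 8c 00 00 00 00 00.
K' ⊕ ipad = ba 36 36 36 36 36; K' ⊕ opad = d0 5c 5c 5c 5c 5c.
m1: inner = H(ba 36 36 36 36 36 11 4c) = 25; tag = H(d0 5c 5c 5c 5c 5c 25) = c1
m2: inner = H(ba 36 36 36 36 36 de 3b) = e1; tag = H(d0 5c 5c 5c 5c 5c e1) = 7d
m3: inner = H(ba 36 36 36 36 36 75 65) = a2; tag = H(d0 5c 5c 5c 5c 5c a2) = 3e ← matches
m4: inner = H(ba 36 36 36 36 36 15 b6) = 93; tag = H(d0 5c 5c 5c 5c 5c 93) = 2f

3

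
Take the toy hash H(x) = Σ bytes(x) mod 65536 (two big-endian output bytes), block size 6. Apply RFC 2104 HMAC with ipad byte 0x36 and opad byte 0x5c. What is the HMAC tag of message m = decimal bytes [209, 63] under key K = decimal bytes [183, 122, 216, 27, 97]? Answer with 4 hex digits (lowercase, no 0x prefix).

02fd

Key decimal bytes [183, 122, 216, 27, 97] = b7 7a d8 1b 61 is 5 bytes ≤ B = 6; zero-pad to 6 bytes: K' = b7 7a d8 1b 61 00.
K' ⊕ ipad = 81 4c ee 2d 57 36.  K' ⊕ opad = eb 26 84 47 3d 5c.
Inner input = (K'⊕ipad) ∥ m = 81 4c ee 2d 57 36 ∥ d1 3f.
Inner hash: sum = 129+76+238+45+87+54+209+63 = 901 → 03 85.
Outer input = (K'⊕opad) ∥ inner = eb 26 84 47 3d 5c ∥ 03 85.
Outer hash (tag): sum = 235+38+132+71+61+92+3+133 = 765 → 02 fd.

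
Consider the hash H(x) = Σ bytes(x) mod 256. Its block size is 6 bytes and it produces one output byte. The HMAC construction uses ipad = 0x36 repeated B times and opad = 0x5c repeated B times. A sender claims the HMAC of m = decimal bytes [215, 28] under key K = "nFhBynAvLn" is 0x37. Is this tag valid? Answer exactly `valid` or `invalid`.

Key "nFhBynAvLn" = 6e 46 68 42 79 6e 41 76 4c 6e is 10 bytes > B = 6, so hash it first: H(key) = b6, then zero-pad to 6 bytes: K' = b6 00 00 00 00 00.
K' ⊕ ipad = 80 36 36 36 36 36; K' ⊕ opad = ea 5c 5c 5c 5c 5c.
Inner hash: sum = 128+54+54+54+54+54+215+28 = 641; mod 256 = 129 → 81.
Outer hash (recomputed tag): sum = 234+92+92+92+92+92+129 = 823; mod 256 = 55 → 37.
Recomputed tag = 37; claimed = 37 → match.

valid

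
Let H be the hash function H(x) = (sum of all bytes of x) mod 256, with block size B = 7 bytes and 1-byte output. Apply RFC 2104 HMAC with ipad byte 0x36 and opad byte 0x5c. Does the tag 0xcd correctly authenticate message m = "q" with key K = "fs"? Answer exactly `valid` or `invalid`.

invalid

Key "fs" = 66 73 is 2 bytes ≤ B = 7; zero-pad to 7 bytes: K' = 66 73 00 00 00 00 00.
K' ⊕ ipad = 50 45 36 36 36 36 36; K' ⊕ opad = 3a 2f 5c 5c 5c 5c 5c.
Inner hash: sum = 80+69+54+54+54+54+54+113 = 532; mod 256 = 20 → 14.
Outer hash (recomputed tag): sum = 58+47+92+92+92+92+92+20 = 585; mod 256 = 73 → 49.
Recomputed tag = 49; claimed = cd → mismatch.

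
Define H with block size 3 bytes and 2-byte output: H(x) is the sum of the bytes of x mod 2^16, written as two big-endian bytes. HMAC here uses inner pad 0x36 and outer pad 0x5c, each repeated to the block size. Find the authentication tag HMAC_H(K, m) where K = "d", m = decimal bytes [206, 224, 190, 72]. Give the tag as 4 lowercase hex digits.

0165

Key "d" = 64 is 1 byte ≤ B = 3; zero-pad to 3 bytes: K' = 64 00 00.
K' ⊕ ipad = 52 36 36.  K' ⊕ opad = 38 5c 5c.
Inner input = (K'⊕ipad) ∥ m = 52 36 36 ∥ ce e0 be 48.
Inner hash: sum = 82+54+54+206+224+190+72 = 882 → 03 72.
Outer input = (K'⊕opad) ∥ inner = 38 5c 5c ∥ 03 72.
Outer hash (tag): sum = 56+92+92+3+114 = 357 → 01 65.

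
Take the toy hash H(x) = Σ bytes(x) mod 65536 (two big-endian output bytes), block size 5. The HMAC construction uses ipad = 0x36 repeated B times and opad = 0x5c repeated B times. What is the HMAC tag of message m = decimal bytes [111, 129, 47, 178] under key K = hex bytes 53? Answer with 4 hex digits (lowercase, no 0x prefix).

0190

Key hex bytes 53 is 1 byte ≤ B = 5; zero-pad to 5 bytes: K' = 53 00 00 00 00.
K' ⊕ ipad = 65 36 36 36 36.  K' ⊕ opad = 0f 5c 5c 5c 5c.
Inner input = (K'⊕ipad) ∥ m = 65 36 36 36 36 ∥ 6f 81 2f b2.
Inner hash: sum = 101+54+54+54+54+111+129+47+178 = 782 → 03 0e.
Outer input = (K'⊕opad) ∥ inner = 0f 5c 5c 5c 5c ∥ 03 0e.
Outer hash (tag): sum = 15+92+92+92+92+3+14 = 400 → 01 90.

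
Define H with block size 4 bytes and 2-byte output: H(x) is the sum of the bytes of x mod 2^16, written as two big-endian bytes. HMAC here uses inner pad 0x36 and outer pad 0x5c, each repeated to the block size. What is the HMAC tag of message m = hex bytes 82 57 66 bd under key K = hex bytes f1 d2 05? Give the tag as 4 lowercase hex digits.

0204

Key hex bytes f1 d2 05 is 3 bytes ≤ B = 4; zero-pad to 4 bytes: K' = f1 d2 05 00.
K' ⊕ ipad = c7 e4 33 36.  K' ⊕ opad = ad 8e 59 5c.
Inner input = (K'⊕ipad) ∥ m = c7 e4 33 36 ∥ 82 57 66 bd.
Inner hash: sum = 199+228+51+54+130+87+102+189 = 1040 → 04 10.
Outer input = (K'⊕opad) ∥ inner = ad 8e 59 5c ∥ 04 10.
Outer hash (tag): sum = 173+142+89+92+4+16 = 516 → 02 04.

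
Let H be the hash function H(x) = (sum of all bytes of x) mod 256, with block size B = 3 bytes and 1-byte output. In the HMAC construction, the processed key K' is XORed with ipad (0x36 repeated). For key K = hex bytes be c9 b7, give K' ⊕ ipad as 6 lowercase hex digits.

Key hex bytes be c9 b7 is exactly B = 3 bytes: K' = be c9 b7.
XOR each byte with 0x36: be⊕36=88, c9⊕36=ff, b7⊕36=81.

88ff81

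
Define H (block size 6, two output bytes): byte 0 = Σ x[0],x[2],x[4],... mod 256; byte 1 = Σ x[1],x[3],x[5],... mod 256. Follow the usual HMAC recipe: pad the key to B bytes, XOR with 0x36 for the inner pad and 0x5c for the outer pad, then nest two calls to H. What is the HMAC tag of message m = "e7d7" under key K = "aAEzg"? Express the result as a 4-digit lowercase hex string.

Key "aAEzg" = 61 41 45 7a 67 is 5 bytes ≤ B = 6; zero-pad to 6 bytes: K' = 61 41 45 7a 67 00.
K' ⊕ ipad = 57 77 73 4c 51 36.  K' ⊕ opad = 3d 1d 19 26 3b 5c.
Inner input = (K'⊕ipad) ∥ m = 57 77 73 4c 51 36 ∥ 65 37 64 37.
Inner hash: even-index sum = 484 mod 256 = 228; odd-index sum = 359 mod 256 = 103 → e4 67.
Outer input = (K'⊕opad) ∥ inner = 3d 1d 19 26 3b 5c ∥ e4 67.
Outer hash (tag): even-index sum = 373 mod 256 = 117; odd-index sum = 262 mod 256 = 6 → 75 06.

7506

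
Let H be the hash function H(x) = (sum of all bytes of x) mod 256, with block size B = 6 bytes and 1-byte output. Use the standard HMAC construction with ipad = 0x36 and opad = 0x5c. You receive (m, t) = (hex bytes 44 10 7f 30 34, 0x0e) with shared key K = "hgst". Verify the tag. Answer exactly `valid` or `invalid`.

Key "hgst" = 68 67 73 74 is 4 bytes ≤ B = 6; zero-pad to 6 bytes: K' = 68 67 73 74 00 00.
K' ⊕ ipad = 5e 51 45 42 36 36; K' ⊕ opad = 34 3b 2f 28 5c 5c.
Inner hash: sum = 94+81+69+66+54+54+68+16+127+48+52 = 729; mod 256 = 217 → d9.
Outer hash (recomputed tag): sum = 52+59+47+40+92+92+217 = 599; mod 256 = 87 → 57.
Recomputed tag = 57; claimed = 0e → mismatch.

invalid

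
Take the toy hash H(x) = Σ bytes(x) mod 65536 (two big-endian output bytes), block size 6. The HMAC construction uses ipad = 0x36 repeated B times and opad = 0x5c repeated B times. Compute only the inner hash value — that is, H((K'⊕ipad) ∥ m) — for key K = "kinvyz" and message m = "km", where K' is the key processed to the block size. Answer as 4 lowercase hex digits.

Key "kinvyz" = 6b 69 6e 76 79 7a is exactly B = 6 bytes: K' = 6b 69 6e 76 79 7a.
K' ⊕ ipad = 5d 5f 58 40 4f 4c.
Inner input = 5d 5f 58 40 4f 4c ∥ 6b 6d.
Inner hash: sum = 93+95+88+64+79+76+107+109 = 711 → 02 c7.

02c7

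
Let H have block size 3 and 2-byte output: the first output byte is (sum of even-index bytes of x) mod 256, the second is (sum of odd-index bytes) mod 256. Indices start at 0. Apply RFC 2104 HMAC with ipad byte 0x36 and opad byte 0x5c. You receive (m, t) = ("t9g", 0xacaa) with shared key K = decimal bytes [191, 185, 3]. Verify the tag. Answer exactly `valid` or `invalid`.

invalid

Key decimal bytes [191, 185, 3] = bf b9 03 is exactly B = 3 bytes: K' = bf b9 03.
K' ⊕ ipad = 89 8f 35; K' ⊕ opad = e3 e5 5f.
Inner hash: even-index sum = 247 mod 256 = 247; odd-index sum = 362 mod 256 = 106 → f7 6a.
Outer hash (recomputed tag): even-index sum = 428 mod 256 = 172; odd-index sum = 476 mod 256 = 220 → ac dc.
Recomputed tag = acdc; claimed = acaa → mismatch.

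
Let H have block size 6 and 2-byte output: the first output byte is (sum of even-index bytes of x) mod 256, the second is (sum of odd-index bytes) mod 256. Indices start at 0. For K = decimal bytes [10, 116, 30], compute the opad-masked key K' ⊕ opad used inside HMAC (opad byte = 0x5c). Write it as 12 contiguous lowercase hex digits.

5628425c5c5c

Key decimal bytes [10, 116, 30] = 0a 74 1e is 3 bytes ≤ B = 6; zero-pad to 6 bytes: K' = 0a 74 1e 00 00 00.
XOR each byte with 0x5c: 0a⊕5c=56, 74⊕5c=28, 1e⊕5c=42, 00⊕5c=5c, 00⊕5c=5c, 00⊕5c=5c.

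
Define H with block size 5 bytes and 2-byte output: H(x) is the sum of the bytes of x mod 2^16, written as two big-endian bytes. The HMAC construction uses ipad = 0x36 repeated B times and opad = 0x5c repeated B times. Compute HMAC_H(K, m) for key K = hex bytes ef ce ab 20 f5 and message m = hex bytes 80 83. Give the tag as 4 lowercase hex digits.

03af

Key hex bytes ef ce ab 20 f5 is exactly B = 5 bytes: K' = ef ce ab 20 f5.
K' ⊕ ipad = d9 f8 9d 16 c3.  K' ⊕ opad = b3 92 f7 7c a9.
Inner input = (K'⊕ipad) ∥ m = d9 f8 9d 16 c3 ∥ 80 83.
Inner hash: sum = 217+248+157+22+195+128+131 = 1098 → 04 4a.
Outer input = (K'⊕opad) ∥ inner = b3 92 f7 7c a9 ∥ 04 4a.
Outer hash (tag): sum = 179+146+247+124+169+4+74 = 943 → 03 af.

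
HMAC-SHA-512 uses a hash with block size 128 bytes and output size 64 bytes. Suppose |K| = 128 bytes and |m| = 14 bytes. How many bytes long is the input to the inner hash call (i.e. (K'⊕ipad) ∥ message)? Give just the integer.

Key is 128 ≤ 128 bytes, zero-padded: |K'| = 128.
Inner input = (K'⊕ipad) ∥ m → 128 + 14 = 142 bytes.

142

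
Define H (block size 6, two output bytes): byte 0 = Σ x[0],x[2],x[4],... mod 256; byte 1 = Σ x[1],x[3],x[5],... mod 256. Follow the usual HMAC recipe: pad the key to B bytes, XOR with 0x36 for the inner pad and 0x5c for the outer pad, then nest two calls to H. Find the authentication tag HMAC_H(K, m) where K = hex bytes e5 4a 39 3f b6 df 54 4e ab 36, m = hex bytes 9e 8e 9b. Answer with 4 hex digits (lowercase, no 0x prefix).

Key hex bytes e5 4a 39 3f b6 df 54 4e ab 36 is 10 bytes > B = 6, so hash it first: H(key) = d3 ec, then zero-pad to 6 bytes: K' = d3 ec 00 00 00 00.
K' ⊕ ipad = e5 da 36 36 36 36.  K' ⊕ opad = 8f b0 5c 5c 5c 5c.
Inner input = (K'⊕ipad) ∥ m = e5 da 36 36 36 36 ∥ 9e 8e 9b.
Inner hash: even-index sum = 650 mod 256 = 138; odd-index sum = 468 mod 256 = 212 → 8a d4.
Outer input = (K'⊕opad) ∥ inner = 8f b0 5c 5c 5c 5c ∥ 8a d4.
Outer hash (tag): even-index sum = 465 mod 256 = 209; odd-index sum = 572 mod 256 = 60 → d1 3c.

d13c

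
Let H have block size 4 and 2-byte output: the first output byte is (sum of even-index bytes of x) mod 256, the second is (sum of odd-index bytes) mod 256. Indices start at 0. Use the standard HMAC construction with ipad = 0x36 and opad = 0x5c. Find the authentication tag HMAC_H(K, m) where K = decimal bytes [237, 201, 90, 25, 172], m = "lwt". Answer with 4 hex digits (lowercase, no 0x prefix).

Key decimal bytes [237, 201, 90, 25, 172] = ed c9 5a 19 ac is 5 bytes > B = 4, so hash it first: H(key) = f3 e2, then zero-pad to 4 bytes: K' = f3 e2 00 00.
K' ⊕ ipad = c5 d4 36 36.  K' ⊕ opad = af be 5c 5c.
Inner input = (K'⊕ipad) ∥ m = c5 d4 36 36 ∥ 6c 77 74.
Inner hash: even-index sum = 475 mod 256 = 219; odd-index sum = 385 mod 256 = 129 → db 81.
Outer input = (K'⊕opad) ∥ inner = af be 5c 5c ∥ db 81.
Outer hash (tag): even-index sum = 486 mod 256 = 230; odd-index sum = 411 mod 256 = 155 → e6 9b.

e69b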